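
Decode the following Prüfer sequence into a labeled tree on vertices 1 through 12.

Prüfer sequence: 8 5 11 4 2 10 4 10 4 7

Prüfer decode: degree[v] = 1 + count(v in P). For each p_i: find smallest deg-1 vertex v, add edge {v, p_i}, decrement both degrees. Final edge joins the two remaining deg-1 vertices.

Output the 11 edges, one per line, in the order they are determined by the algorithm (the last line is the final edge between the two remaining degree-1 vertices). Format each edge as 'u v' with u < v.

Initial degrees: {1:1, 2:2, 3:1, 4:4, 5:2, 6:1, 7:2, 8:2, 9:1, 10:3, 11:2, 12:1}
Step 1: smallest deg-1 vertex = 1, p_1 = 8. Add edge {1,8}. Now deg[1]=0, deg[8]=1.
Step 2: smallest deg-1 vertex = 3, p_2 = 5. Add edge {3,5}. Now deg[3]=0, deg[5]=1.
Step 3: smallest deg-1 vertex = 5, p_3 = 11. Add edge {5,11}. Now deg[5]=0, deg[11]=1.
Step 4: smallest deg-1 vertex = 6, p_4 = 4. Add edge {4,6}. Now deg[6]=0, deg[4]=3.
Step 5: smallest deg-1 vertex = 8, p_5 = 2. Add edge {2,8}. Now deg[8]=0, deg[2]=1.
Step 6: smallest deg-1 vertex = 2, p_6 = 10. Add edge {2,10}. Now deg[2]=0, deg[10]=2.
Step 7: smallest deg-1 vertex = 9, p_7 = 4. Add edge {4,9}. Now deg[9]=0, deg[4]=2.
Step 8: smallest deg-1 vertex = 11, p_8 = 10. Add edge {10,11}. Now deg[11]=0, deg[10]=1.
Step 9: smallest deg-1 vertex = 10, p_9 = 4. Add edge {4,10}. Now deg[10]=0, deg[4]=1.
Step 10: smallest deg-1 vertex = 4, p_10 = 7. Add edge {4,7}. Now deg[4]=0, deg[7]=1.
Final: two remaining deg-1 vertices are 7, 12. Add edge {7,12}.

Answer: 1 8
3 5
5 11
4 6
2 8
2 10
4 9
10 11
4 10
4 7
7 12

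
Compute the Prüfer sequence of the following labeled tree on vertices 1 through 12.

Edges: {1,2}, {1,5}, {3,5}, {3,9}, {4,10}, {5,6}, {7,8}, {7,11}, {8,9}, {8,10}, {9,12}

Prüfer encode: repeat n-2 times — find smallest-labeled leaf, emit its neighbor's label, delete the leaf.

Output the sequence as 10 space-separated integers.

Step 1: leaves = {2,4,6,11,12}. Remove smallest leaf 2, emit neighbor 1.
Step 2: leaves = {1,4,6,11,12}. Remove smallest leaf 1, emit neighbor 5.
Step 3: leaves = {4,6,11,12}. Remove smallest leaf 4, emit neighbor 10.
Step 4: leaves = {6,10,11,12}. Remove smallest leaf 6, emit neighbor 5.
Step 5: leaves = {5,10,11,12}. Remove smallest leaf 5, emit neighbor 3.
Step 6: leaves = {3,10,11,12}. Remove smallest leaf 3, emit neighbor 9.
Step 7: leaves = {10,11,12}. Remove smallest leaf 10, emit neighbor 8.
Step 8: leaves = {11,12}. Remove smallest leaf 11, emit neighbor 7.
Step 9: leaves = {7,12}. Remove smallest leaf 7, emit neighbor 8.
Step 10: leaves = {8,12}. Remove smallest leaf 8, emit neighbor 9.
Done: 2 vertices remain (9, 12). Sequence = [1 5 10 5 3 9 8 7 8 9]

Answer: 1 5 10 5 3 9 8 7 8 9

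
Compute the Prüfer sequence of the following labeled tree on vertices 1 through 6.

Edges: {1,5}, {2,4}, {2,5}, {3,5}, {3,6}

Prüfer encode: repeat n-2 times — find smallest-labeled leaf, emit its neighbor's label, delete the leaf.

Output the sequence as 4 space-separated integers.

Step 1: leaves = {1,4,6}. Remove smallest leaf 1, emit neighbor 5.
Step 2: leaves = {4,6}. Remove smallest leaf 4, emit neighbor 2.
Step 3: leaves = {2,6}. Remove smallest leaf 2, emit neighbor 5.
Step 4: leaves = {5,6}. Remove smallest leaf 5, emit neighbor 3.
Done: 2 vertices remain (3, 6). Sequence = [5 2 5 3]

Answer: 5 2 5 3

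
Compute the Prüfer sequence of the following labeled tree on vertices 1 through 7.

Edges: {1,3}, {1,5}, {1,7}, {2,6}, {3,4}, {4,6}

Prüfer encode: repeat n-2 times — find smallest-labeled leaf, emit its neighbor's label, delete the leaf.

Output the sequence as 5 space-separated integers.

Step 1: leaves = {2,5,7}. Remove smallest leaf 2, emit neighbor 6.
Step 2: leaves = {5,6,7}. Remove smallest leaf 5, emit neighbor 1.
Step 3: leaves = {6,7}. Remove smallest leaf 6, emit neighbor 4.
Step 4: leaves = {4,7}. Remove smallest leaf 4, emit neighbor 3.
Step 5: leaves = {3,7}. Remove smallest leaf 3, emit neighbor 1.
Done: 2 vertices remain (1, 7). Sequence = [6 1 4 3 1]

Answer: 6 1 4 3 1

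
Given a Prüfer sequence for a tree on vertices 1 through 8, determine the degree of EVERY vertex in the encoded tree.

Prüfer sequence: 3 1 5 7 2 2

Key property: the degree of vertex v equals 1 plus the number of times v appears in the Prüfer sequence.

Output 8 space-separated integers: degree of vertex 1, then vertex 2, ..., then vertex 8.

Answer: 2 3 2 1 2 1 2 1

Derivation:
p_1 = 3: count[3] becomes 1
p_2 = 1: count[1] becomes 1
p_3 = 5: count[5] becomes 1
p_4 = 7: count[7] becomes 1
p_5 = 2: count[2] becomes 1
p_6 = 2: count[2] becomes 2
Degrees (1 + count): deg[1]=1+1=2, deg[2]=1+2=3, deg[3]=1+1=2, deg[4]=1+0=1, deg[5]=1+1=2, deg[6]=1+0=1, deg[7]=1+1=2, deg[8]=1+0=1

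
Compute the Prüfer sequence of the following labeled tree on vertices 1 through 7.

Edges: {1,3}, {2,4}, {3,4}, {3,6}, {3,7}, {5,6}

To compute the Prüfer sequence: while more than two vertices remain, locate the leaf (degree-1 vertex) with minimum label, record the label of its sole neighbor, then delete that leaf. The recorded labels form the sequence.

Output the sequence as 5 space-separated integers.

Answer: 3 4 3 6 3

Derivation:
Step 1: leaves = {1,2,5,7}. Remove smallest leaf 1, emit neighbor 3.
Step 2: leaves = {2,5,7}. Remove smallest leaf 2, emit neighbor 4.
Step 3: leaves = {4,5,7}. Remove smallest leaf 4, emit neighbor 3.
Step 4: leaves = {5,7}. Remove smallest leaf 5, emit neighbor 6.
Step 5: leaves = {6,7}. Remove smallest leaf 6, emit neighbor 3.
Done: 2 vertices remain (3, 7). Sequence = [3 4 3 6 3]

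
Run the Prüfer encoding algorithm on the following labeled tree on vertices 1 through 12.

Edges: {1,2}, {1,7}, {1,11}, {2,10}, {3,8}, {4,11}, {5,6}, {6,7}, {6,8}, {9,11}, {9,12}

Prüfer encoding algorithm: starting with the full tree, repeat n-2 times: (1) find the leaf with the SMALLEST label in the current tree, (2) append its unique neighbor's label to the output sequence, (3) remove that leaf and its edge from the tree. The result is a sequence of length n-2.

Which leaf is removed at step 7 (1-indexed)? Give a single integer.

Answer: 10

Derivation:
Step 1: current leaves = {3,4,5,10,12}. Remove leaf 3 (neighbor: 8).
Step 2: current leaves = {4,5,8,10,12}. Remove leaf 4 (neighbor: 11).
Step 3: current leaves = {5,8,10,12}. Remove leaf 5 (neighbor: 6).
Step 4: current leaves = {8,10,12}. Remove leaf 8 (neighbor: 6).
Step 5: current leaves = {6,10,12}. Remove leaf 6 (neighbor: 7).
Step 6: current leaves = {7,10,12}. Remove leaf 7 (neighbor: 1).
Step 7: current leaves = {10,12}. Remove leaf 10 (neighbor: 2).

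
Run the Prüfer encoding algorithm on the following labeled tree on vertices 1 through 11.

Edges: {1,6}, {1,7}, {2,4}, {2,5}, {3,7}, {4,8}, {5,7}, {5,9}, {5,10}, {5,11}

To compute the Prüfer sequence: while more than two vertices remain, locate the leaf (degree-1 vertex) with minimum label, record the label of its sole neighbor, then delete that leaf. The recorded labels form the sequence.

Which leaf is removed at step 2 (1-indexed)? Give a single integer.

Answer: 6

Derivation:
Step 1: current leaves = {3,6,8,9,10,11}. Remove leaf 3 (neighbor: 7).
Step 2: current leaves = {6,8,9,10,11}. Remove leaf 6 (neighbor: 1).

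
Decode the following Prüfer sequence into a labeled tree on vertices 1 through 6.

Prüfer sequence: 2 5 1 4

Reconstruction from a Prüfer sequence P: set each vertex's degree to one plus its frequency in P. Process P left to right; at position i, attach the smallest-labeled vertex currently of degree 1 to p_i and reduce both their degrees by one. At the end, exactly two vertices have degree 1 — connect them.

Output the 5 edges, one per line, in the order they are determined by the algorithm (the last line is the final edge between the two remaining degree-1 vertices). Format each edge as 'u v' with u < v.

Initial degrees: {1:2, 2:2, 3:1, 4:2, 5:2, 6:1}
Step 1: smallest deg-1 vertex = 3, p_1 = 2. Add edge {2,3}. Now deg[3]=0, deg[2]=1.
Step 2: smallest deg-1 vertex = 2, p_2 = 5. Add edge {2,5}. Now deg[2]=0, deg[5]=1.
Step 3: smallest deg-1 vertex = 5, p_3 = 1. Add edge {1,5}. Now deg[5]=0, deg[1]=1.
Step 4: smallest deg-1 vertex = 1, p_4 = 4. Add edge {1,4}. Now deg[1]=0, deg[4]=1.
Final: two remaining deg-1 vertices are 4, 6. Add edge {4,6}.

Answer: 2 3
2 5
1 5
1 4
4 6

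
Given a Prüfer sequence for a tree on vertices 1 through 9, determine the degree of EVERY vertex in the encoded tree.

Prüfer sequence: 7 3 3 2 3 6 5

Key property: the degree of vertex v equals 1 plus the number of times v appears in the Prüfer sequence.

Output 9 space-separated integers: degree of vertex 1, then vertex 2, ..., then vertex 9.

Answer: 1 2 4 1 2 2 2 1 1

Derivation:
p_1 = 7: count[7] becomes 1
p_2 = 3: count[3] becomes 1
p_3 = 3: count[3] becomes 2
p_4 = 2: count[2] becomes 1
p_5 = 3: count[3] becomes 3
p_6 = 6: count[6] becomes 1
p_7 = 5: count[5] becomes 1
Degrees (1 + count): deg[1]=1+0=1, deg[2]=1+1=2, deg[3]=1+3=4, deg[4]=1+0=1, deg[5]=1+1=2, deg[6]=1+1=2, deg[7]=1+1=2, deg[8]=1+0=1, deg[9]=1+0=1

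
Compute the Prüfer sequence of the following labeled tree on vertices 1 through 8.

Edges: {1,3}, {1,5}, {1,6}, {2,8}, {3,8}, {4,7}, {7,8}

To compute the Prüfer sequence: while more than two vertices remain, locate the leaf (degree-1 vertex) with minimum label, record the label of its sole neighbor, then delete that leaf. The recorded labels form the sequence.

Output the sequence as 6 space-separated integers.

Answer: 8 7 1 1 3 8

Derivation:
Step 1: leaves = {2,4,5,6}. Remove smallest leaf 2, emit neighbor 8.
Step 2: leaves = {4,5,6}. Remove smallest leaf 4, emit neighbor 7.
Step 3: leaves = {5,6,7}. Remove smallest leaf 5, emit neighbor 1.
Step 4: leaves = {6,7}. Remove smallest leaf 6, emit neighbor 1.
Step 5: leaves = {1,7}. Remove smallest leaf 1, emit neighbor 3.
Step 6: leaves = {3,7}. Remove smallest leaf 3, emit neighbor 8.
Done: 2 vertices remain (7, 8). Sequence = [8 7 1 1 3 8]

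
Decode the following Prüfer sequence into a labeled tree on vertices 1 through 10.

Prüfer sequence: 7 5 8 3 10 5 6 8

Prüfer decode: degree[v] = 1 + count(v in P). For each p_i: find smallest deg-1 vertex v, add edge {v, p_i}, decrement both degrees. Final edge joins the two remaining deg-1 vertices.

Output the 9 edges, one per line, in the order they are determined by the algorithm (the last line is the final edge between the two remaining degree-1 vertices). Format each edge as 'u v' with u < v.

Initial degrees: {1:1, 2:1, 3:2, 4:1, 5:3, 6:2, 7:2, 8:3, 9:1, 10:2}
Step 1: smallest deg-1 vertex = 1, p_1 = 7. Add edge {1,7}. Now deg[1]=0, deg[7]=1.
Step 2: smallest deg-1 vertex = 2, p_2 = 5. Add edge {2,5}. Now deg[2]=0, deg[5]=2.
Step 3: smallest deg-1 vertex = 4, p_3 = 8. Add edge {4,8}. Now deg[4]=0, deg[8]=2.
Step 4: smallest deg-1 vertex = 7, p_4 = 3. Add edge {3,7}. Now deg[7]=0, deg[3]=1.
Step 5: smallest deg-1 vertex = 3, p_5 = 10. Add edge {3,10}. Now deg[3]=0, deg[10]=1.
Step 6: smallest deg-1 vertex = 9, p_6 = 5. Add edge {5,9}. Now deg[9]=0, deg[5]=1.
Step 7: smallest deg-1 vertex = 5, p_7 = 6. Add edge {5,6}. Now deg[5]=0, deg[6]=1.
Step 8: smallest deg-1 vertex = 6, p_8 = 8. Add edge {6,8}. Now deg[6]=0, deg[8]=1.
Final: two remaining deg-1 vertices are 8, 10. Add edge {8,10}.

Answer: 1 7
2 5
4 8
3 7
3 10
5 9
5 6
6 8
8 10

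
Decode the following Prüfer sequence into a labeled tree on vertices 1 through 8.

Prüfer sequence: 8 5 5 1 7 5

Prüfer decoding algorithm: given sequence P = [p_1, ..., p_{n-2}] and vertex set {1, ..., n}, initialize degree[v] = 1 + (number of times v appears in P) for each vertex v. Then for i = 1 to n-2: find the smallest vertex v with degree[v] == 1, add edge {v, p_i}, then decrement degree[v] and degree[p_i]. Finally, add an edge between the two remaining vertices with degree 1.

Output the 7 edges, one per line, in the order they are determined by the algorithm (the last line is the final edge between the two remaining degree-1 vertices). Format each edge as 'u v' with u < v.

Initial degrees: {1:2, 2:1, 3:1, 4:1, 5:4, 6:1, 7:2, 8:2}
Step 1: smallest deg-1 vertex = 2, p_1 = 8. Add edge {2,8}. Now deg[2]=0, deg[8]=1.
Step 2: smallest deg-1 vertex = 3, p_2 = 5. Add edge {3,5}. Now deg[3]=0, deg[5]=3.
Step 3: smallest deg-1 vertex = 4, p_3 = 5. Add edge {4,5}. Now deg[4]=0, deg[5]=2.
Step 4: smallest deg-1 vertex = 6, p_4 = 1. Add edge {1,6}. Now deg[6]=0, deg[1]=1.
Step 5: smallest deg-1 vertex = 1, p_5 = 7. Add edge {1,7}. Now deg[1]=0, deg[7]=1.
Step 6: smallest deg-1 vertex = 7, p_6 = 5. Add edge {5,7}. Now deg[7]=0, deg[5]=1.
Final: two remaining deg-1 vertices are 5, 8. Add edge {5,8}.

Answer: 2 8
3 5
4 5
1 6
1 7
5 7
5 8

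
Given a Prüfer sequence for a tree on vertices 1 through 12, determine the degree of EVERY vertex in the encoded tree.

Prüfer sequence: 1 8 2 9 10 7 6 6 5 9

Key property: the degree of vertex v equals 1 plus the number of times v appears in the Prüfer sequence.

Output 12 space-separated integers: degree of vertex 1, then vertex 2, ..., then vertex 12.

p_1 = 1: count[1] becomes 1
p_2 = 8: count[8] becomes 1
p_3 = 2: count[2] becomes 1
p_4 = 9: count[9] becomes 1
p_5 = 10: count[10] becomes 1
p_6 = 7: count[7] becomes 1
p_7 = 6: count[6] becomes 1
p_8 = 6: count[6] becomes 2
p_9 = 5: count[5] becomes 1
p_10 = 9: count[9] becomes 2
Degrees (1 + count): deg[1]=1+1=2, deg[2]=1+1=2, deg[3]=1+0=1, deg[4]=1+0=1, deg[5]=1+1=2, deg[6]=1+2=3, deg[7]=1+1=2, deg[8]=1+1=2, deg[9]=1+2=3, deg[10]=1+1=2, deg[11]=1+0=1, deg[12]=1+0=1

Answer: 2 2 1 1 2 3 2 2 3 2 1 1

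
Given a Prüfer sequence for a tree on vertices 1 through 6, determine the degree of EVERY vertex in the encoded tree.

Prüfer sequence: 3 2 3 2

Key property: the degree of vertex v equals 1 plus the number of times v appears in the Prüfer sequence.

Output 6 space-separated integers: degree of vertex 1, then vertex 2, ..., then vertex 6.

p_1 = 3: count[3] becomes 1
p_2 = 2: count[2] becomes 1
p_3 = 3: count[3] becomes 2
p_4 = 2: count[2] becomes 2
Degrees (1 + count): deg[1]=1+0=1, deg[2]=1+2=3, deg[3]=1+2=3, deg[4]=1+0=1, deg[5]=1+0=1, deg[6]=1+0=1

Answer: 1 3 3 1 1 1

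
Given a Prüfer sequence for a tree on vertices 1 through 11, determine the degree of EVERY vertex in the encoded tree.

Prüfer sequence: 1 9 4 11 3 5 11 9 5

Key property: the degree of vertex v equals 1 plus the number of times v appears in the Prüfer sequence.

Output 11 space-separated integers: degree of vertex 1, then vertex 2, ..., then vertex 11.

p_1 = 1: count[1] becomes 1
p_2 = 9: count[9] becomes 1
p_3 = 4: count[4] becomes 1
p_4 = 11: count[11] becomes 1
p_5 = 3: count[3] becomes 1
p_6 = 5: count[5] becomes 1
p_7 = 11: count[11] becomes 2
p_8 = 9: count[9] becomes 2
p_9 = 5: count[5] becomes 2
Degrees (1 + count): deg[1]=1+1=2, deg[2]=1+0=1, deg[3]=1+1=2, deg[4]=1+1=2, deg[5]=1+2=3, deg[6]=1+0=1, deg[7]=1+0=1, deg[8]=1+0=1, deg[9]=1+2=3, deg[10]=1+0=1, deg[11]=1+2=3

Answer: 2 1 2 2 3 1 1 1 3 1 3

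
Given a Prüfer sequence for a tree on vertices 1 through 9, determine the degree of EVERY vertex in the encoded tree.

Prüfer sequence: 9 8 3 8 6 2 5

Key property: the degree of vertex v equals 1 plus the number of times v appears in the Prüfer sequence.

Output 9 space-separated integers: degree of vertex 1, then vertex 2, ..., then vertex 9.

p_1 = 9: count[9] becomes 1
p_2 = 8: count[8] becomes 1
p_3 = 3: count[3] becomes 1
p_4 = 8: count[8] becomes 2
p_5 = 6: count[6] becomes 1
p_6 = 2: count[2] becomes 1
p_7 = 5: count[5] becomes 1
Degrees (1 + count): deg[1]=1+0=1, deg[2]=1+1=2, deg[3]=1+1=2, deg[4]=1+0=1, deg[5]=1+1=2, deg[6]=1+1=2, deg[7]=1+0=1, deg[8]=1+2=3, deg[9]=1+1=2

Answer: 1 2 2 1 2 2 1 3 2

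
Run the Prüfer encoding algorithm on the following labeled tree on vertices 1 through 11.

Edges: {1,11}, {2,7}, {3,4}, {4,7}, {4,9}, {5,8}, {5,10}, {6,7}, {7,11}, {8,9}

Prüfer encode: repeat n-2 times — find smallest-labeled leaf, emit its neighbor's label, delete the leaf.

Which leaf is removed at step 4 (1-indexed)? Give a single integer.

Answer: 6

Derivation:
Step 1: current leaves = {1,2,3,6,10}. Remove leaf 1 (neighbor: 11).
Step 2: current leaves = {2,3,6,10,11}. Remove leaf 2 (neighbor: 7).
Step 3: current leaves = {3,6,10,11}. Remove leaf 3 (neighbor: 4).
Step 4: current leaves = {6,10,11}. Remove leaf 6 (neighbor: 7).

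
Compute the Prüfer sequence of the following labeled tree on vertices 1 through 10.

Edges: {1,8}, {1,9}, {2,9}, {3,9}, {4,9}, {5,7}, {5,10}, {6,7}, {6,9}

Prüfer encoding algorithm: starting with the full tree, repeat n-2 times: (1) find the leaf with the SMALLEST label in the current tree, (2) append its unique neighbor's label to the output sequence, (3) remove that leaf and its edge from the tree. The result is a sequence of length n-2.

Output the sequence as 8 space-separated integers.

Answer: 9 9 9 1 9 6 7 5

Derivation:
Step 1: leaves = {2,3,4,8,10}. Remove smallest leaf 2, emit neighbor 9.
Step 2: leaves = {3,4,8,10}. Remove smallest leaf 3, emit neighbor 9.
Step 3: leaves = {4,8,10}. Remove smallest leaf 4, emit neighbor 9.
Step 4: leaves = {8,10}. Remove smallest leaf 8, emit neighbor 1.
Step 5: leaves = {1,10}. Remove smallest leaf 1, emit neighbor 9.
Step 6: leaves = {9,10}. Remove smallest leaf 9, emit neighbor 6.
Step 7: leaves = {6,10}. Remove smallest leaf 6, emit neighbor 7.
Step 8: leaves = {7,10}. Remove smallest leaf 7, emit neighbor 5.
Done: 2 vertices remain (5, 10). Sequence = [9 9 9 1 9 6 7 5]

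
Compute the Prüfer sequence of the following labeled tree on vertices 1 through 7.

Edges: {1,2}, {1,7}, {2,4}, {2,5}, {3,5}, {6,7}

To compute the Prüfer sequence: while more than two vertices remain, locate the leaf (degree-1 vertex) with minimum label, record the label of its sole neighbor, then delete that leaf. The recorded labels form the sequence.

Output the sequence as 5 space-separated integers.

Answer: 5 2 2 1 7

Derivation:
Step 1: leaves = {3,4,6}. Remove smallest leaf 3, emit neighbor 5.
Step 2: leaves = {4,5,6}. Remove smallest leaf 4, emit neighbor 2.
Step 3: leaves = {5,6}. Remove smallest leaf 5, emit neighbor 2.
Step 4: leaves = {2,6}. Remove smallest leaf 2, emit neighbor 1.
Step 5: leaves = {1,6}. Remove smallest leaf 1, emit neighbor 7.
Done: 2 vertices remain (6, 7). Sequence = [5 2 2 1 7]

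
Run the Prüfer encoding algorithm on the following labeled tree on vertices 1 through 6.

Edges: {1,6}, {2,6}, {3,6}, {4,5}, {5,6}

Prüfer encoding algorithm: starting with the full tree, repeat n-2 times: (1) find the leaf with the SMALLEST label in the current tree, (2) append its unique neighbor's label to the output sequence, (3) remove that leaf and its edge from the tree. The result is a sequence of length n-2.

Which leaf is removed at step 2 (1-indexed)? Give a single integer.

Answer: 2

Derivation:
Step 1: current leaves = {1,2,3,4}. Remove leaf 1 (neighbor: 6).
Step 2: current leaves = {2,3,4}. Remove leaf 2 (neighbor: 6).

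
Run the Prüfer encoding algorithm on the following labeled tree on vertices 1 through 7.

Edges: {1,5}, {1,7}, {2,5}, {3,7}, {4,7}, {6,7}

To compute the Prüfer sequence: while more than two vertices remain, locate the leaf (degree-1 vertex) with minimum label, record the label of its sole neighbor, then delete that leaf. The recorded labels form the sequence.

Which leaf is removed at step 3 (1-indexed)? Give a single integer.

Answer: 4

Derivation:
Step 1: current leaves = {2,3,4,6}. Remove leaf 2 (neighbor: 5).
Step 2: current leaves = {3,4,5,6}. Remove leaf 3 (neighbor: 7).
Step 3: current leaves = {4,5,6}. Remove leaf 4 (neighbor: 7).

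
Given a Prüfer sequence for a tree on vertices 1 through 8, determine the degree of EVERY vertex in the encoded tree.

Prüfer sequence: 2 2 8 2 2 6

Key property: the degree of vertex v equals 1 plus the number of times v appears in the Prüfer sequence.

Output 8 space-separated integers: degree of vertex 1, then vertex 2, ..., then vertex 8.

Answer: 1 5 1 1 1 2 1 2

Derivation:
p_1 = 2: count[2] becomes 1
p_2 = 2: count[2] becomes 2
p_3 = 8: count[8] becomes 1
p_4 = 2: count[2] becomes 3
p_5 = 2: count[2] becomes 4
p_6 = 6: count[6] becomes 1
Degrees (1 + count): deg[1]=1+0=1, deg[2]=1+4=5, deg[3]=1+0=1, deg[4]=1+0=1, deg[5]=1+0=1, deg[6]=1+1=2, deg[7]=1+0=1, deg[8]=1+1=2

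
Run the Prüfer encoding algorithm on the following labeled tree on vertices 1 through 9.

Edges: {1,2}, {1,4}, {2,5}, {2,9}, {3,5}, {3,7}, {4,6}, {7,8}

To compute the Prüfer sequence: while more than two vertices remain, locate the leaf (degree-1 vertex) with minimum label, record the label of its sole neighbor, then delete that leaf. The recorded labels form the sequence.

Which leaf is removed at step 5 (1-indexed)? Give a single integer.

Step 1: current leaves = {6,8,9}. Remove leaf 6 (neighbor: 4).
Step 2: current leaves = {4,8,9}. Remove leaf 4 (neighbor: 1).
Step 3: current leaves = {1,8,9}. Remove leaf 1 (neighbor: 2).
Step 4: current leaves = {8,9}. Remove leaf 8 (neighbor: 7).
Step 5: current leaves = {7,9}. Remove leaf 7 (neighbor: 3).

Answer: 7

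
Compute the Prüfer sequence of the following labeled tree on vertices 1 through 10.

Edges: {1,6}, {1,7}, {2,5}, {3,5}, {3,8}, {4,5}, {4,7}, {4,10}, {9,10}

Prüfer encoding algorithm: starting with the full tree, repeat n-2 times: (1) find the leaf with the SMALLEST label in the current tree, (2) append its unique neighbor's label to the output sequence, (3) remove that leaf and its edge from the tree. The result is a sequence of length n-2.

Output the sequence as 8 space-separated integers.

Answer: 5 1 7 4 3 5 4 10

Derivation:
Step 1: leaves = {2,6,8,9}. Remove smallest leaf 2, emit neighbor 5.
Step 2: leaves = {6,8,9}. Remove smallest leaf 6, emit neighbor 1.
Step 3: leaves = {1,8,9}. Remove smallest leaf 1, emit neighbor 7.
Step 4: leaves = {7,8,9}. Remove smallest leaf 7, emit neighbor 4.
Step 5: leaves = {8,9}. Remove smallest leaf 8, emit neighbor 3.
Step 6: leaves = {3,9}. Remove smallest leaf 3, emit neighbor 5.
Step 7: leaves = {5,9}. Remove smallest leaf 5, emit neighbor 4.
Step 8: leaves = {4,9}. Remove smallest leaf 4, emit neighbor 10.
Done: 2 vertices remain (9, 10). Sequence = [5 1 7 4 3 5 4 10]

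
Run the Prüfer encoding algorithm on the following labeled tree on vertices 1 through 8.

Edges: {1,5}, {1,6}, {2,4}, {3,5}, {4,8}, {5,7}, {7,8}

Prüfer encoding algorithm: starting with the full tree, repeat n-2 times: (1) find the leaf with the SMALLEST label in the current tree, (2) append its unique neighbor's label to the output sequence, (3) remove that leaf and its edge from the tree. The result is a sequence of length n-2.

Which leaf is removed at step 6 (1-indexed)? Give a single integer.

Step 1: current leaves = {2,3,6}. Remove leaf 2 (neighbor: 4).
Step 2: current leaves = {3,4,6}. Remove leaf 3 (neighbor: 5).
Step 3: current leaves = {4,6}. Remove leaf 4 (neighbor: 8).
Step 4: current leaves = {6,8}. Remove leaf 6 (neighbor: 1).
Step 5: current leaves = {1,8}. Remove leaf 1 (neighbor: 5).
Step 6: current leaves = {5,8}. Remove leaf 5 (neighbor: 7).

Answer: 5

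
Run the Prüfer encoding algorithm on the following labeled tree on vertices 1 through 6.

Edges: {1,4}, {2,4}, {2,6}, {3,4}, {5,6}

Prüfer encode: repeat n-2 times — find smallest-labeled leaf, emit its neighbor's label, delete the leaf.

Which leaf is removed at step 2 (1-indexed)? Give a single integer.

Step 1: current leaves = {1,3,5}. Remove leaf 1 (neighbor: 4).
Step 2: current leaves = {3,5}. Remove leaf 3 (neighbor: 4).

Answer: 3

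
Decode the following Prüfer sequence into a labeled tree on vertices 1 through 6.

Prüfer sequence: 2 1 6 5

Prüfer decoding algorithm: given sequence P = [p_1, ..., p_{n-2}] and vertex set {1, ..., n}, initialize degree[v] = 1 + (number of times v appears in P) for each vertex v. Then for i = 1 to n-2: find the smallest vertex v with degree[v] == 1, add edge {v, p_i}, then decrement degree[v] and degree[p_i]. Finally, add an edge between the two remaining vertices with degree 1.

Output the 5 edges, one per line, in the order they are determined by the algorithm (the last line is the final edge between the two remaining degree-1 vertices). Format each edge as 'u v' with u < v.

Initial degrees: {1:2, 2:2, 3:1, 4:1, 5:2, 6:2}
Step 1: smallest deg-1 vertex = 3, p_1 = 2. Add edge {2,3}. Now deg[3]=0, deg[2]=1.
Step 2: smallest deg-1 vertex = 2, p_2 = 1. Add edge {1,2}. Now deg[2]=0, deg[1]=1.
Step 3: smallest deg-1 vertex = 1, p_3 = 6. Add edge {1,6}. Now deg[1]=0, deg[6]=1.
Step 4: smallest deg-1 vertex = 4, p_4 = 5. Add edge {4,5}. Now deg[4]=0, deg[5]=1.
Final: two remaining deg-1 vertices are 5, 6. Add edge {5,6}.

Answer: 2 3
1 2
1 6
4 5
5 6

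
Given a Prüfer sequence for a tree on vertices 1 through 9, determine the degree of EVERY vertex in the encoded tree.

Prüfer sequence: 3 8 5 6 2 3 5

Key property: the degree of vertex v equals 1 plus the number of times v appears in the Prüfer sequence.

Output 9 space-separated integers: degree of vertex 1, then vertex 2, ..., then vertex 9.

p_1 = 3: count[3] becomes 1
p_2 = 8: count[8] becomes 1
p_3 = 5: count[5] becomes 1
p_4 = 6: count[6] becomes 1
p_5 = 2: count[2] becomes 1
p_6 = 3: count[3] becomes 2
p_7 = 5: count[5] becomes 2
Degrees (1 + count): deg[1]=1+0=1, deg[2]=1+1=2, deg[3]=1+2=3, deg[4]=1+0=1, deg[5]=1+2=3, deg[6]=1+1=2, deg[7]=1+0=1, deg[8]=1+1=2, deg[9]=1+0=1

Answer: 1 2 3 1 3 2 1 2 1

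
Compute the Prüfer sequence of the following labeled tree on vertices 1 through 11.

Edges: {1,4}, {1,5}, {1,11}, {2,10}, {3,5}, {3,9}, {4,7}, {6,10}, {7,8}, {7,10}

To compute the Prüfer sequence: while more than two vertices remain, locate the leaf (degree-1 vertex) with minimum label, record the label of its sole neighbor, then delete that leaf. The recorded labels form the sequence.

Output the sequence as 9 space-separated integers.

Answer: 10 10 7 3 5 1 7 4 1

Derivation:
Step 1: leaves = {2,6,8,9,11}. Remove smallest leaf 2, emit neighbor 10.
Step 2: leaves = {6,8,9,11}. Remove smallest leaf 6, emit neighbor 10.
Step 3: leaves = {8,9,10,11}. Remove smallest leaf 8, emit neighbor 7.
Step 4: leaves = {9,10,11}. Remove smallest leaf 9, emit neighbor 3.
Step 5: leaves = {3,10,11}. Remove smallest leaf 3, emit neighbor 5.
Step 6: leaves = {5,10,11}. Remove smallest leaf 5, emit neighbor 1.
Step 7: leaves = {10,11}. Remove smallest leaf 10, emit neighbor 7.
Step 8: leaves = {7,11}. Remove smallest leaf 7, emit neighbor 4.
Step 9: leaves = {4,11}. Remove smallest leaf 4, emit neighbor 1.
Done: 2 vertices remain (1, 11). Sequence = [10 10 7 3 5 1 7 4 1]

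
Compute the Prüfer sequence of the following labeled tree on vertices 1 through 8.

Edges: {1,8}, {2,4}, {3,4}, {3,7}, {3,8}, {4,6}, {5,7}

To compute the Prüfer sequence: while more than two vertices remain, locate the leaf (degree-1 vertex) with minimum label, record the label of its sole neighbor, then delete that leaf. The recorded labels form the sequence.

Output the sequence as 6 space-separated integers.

Step 1: leaves = {1,2,5,6}. Remove smallest leaf 1, emit neighbor 8.
Step 2: leaves = {2,5,6,8}. Remove smallest leaf 2, emit neighbor 4.
Step 3: leaves = {5,6,8}. Remove smallest leaf 5, emit neighbor 7.
Step 4: leaves = {6,7,8}. Remove smallest leaf 6, emit neighbor 4.
Step 5: leaves = {4,7,8}. Remove smallest leaf 4, emit neighbor 3.
Step 6: leaves = {7,8}. Remove smallest leaf 7, emit neighbor 3.
Done: 2 vertices remain (3, 8). Sequence = [8 4 7 4 3 3]

Answer: 8 4 7 4 3 3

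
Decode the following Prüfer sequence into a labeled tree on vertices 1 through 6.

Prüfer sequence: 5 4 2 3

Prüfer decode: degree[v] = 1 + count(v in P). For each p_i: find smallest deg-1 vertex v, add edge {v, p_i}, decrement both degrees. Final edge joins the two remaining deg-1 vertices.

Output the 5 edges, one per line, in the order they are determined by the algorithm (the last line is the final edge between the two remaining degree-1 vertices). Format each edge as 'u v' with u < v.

Answer: 1 5
4 5
2 4
2 3
3 6

Derivation:
Initial degrees: {1:1, 2:2, 3:2, 4:2, 5:2, 6:1}
Step 1: smallest deg-1 vertex = 1, p_1 = 5. Add edge {1,5}. Now deg[1]=0, deg[5]=1.
Step 2: smallest deg-1 vertex = 5, p_2 = 4. Add edge {4,5}. Now deg[5]=0, deg[4]=1.
Step 3: smallest deg-1 vertex = 4, p_3 = 2. Add edge {2,4}. Now deg[4]=0, deg[2]=1.
Step 4: smallest deg-1 vertex = 2, p_4 = 3. Add edge {2,3}. Now deg[2]=0, deg[3]=1.
Final: two remaining deg-1 vertices are 3, 6. Add edge {3,6}.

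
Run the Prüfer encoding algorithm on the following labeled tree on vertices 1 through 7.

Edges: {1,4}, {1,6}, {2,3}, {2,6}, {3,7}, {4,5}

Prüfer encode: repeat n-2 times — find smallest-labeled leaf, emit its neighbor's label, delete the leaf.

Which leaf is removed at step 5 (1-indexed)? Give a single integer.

Answer: 2

Derivation:
Step 1: current leaves = {5,7}. Remove leaf 5 (neighbor: 4).
Step 2: current leaves = {4,7}. Remove leaf 4 (neighbor: 1).
Step 3: current leaves = {1,7}. Remove leaf 1 (neighbor: 6).
Step 4: current leaves = {6,7}. Remove leaf 6 (neighbor: 2).
Step 5: current leaves = {2,7}. Remove leaf 2 (neighbor: 3).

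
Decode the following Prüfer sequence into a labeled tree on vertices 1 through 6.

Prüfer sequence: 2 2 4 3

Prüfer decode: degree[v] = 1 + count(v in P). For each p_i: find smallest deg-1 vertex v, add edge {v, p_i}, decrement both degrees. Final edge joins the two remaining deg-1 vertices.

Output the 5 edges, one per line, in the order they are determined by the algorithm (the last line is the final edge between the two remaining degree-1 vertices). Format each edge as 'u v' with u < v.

Answer: 1 2
2 5
2 4
3 4
3 6

Derivation:
Initial degrees: {1:1, 2:3, 3:2, 4:2, 5:1, 6:1}
Step 1: smallest deg-1 vertex = 1, p_1 = 2. Add edge {1,2}. Now deg[1]=0, deg[2]=2.
Step 2: smallest deg-1 vertex = 5, p_2 = 2. Add edge {2,5}. Now deg[5]=0, deg[2]=1.
Step 3: smallest deg-1 vertex = 2, p_3 = 4. Add edge {2,4}. Now deg[2]=0, deg[4]=1.
Step 4: smallest deg-1 vertex = 4, p_4 = 3. Add edge {3,4}. Now deg[4]=0, deg[3]=1.
Final: two remaining deg-1 vertices are 3, 6. Add edge {3,6}.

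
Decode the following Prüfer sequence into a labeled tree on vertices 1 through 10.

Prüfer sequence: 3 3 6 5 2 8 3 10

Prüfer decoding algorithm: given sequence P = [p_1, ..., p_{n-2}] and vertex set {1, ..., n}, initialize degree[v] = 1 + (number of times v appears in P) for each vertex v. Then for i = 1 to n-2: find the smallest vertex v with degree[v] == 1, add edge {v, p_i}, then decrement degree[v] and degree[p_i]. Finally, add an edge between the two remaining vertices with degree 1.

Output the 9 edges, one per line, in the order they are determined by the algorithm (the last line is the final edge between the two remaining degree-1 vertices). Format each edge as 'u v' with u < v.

Initial degrees: {1:1, 2:2, 3:4, 4:1, 5:2, 6:2, 7:1, 8:2, 9:1, 10:2}
Step 1: smallest deg-1 vertex = 1, p_1 = 3. Add edge {1,3}. Now deg[1]=0, deg[3]=3.
Step 2: smallest deg-1 vertex = 4, p_2 = 3. Add edge {3,4}. Now deg[4]=0, deg[3]=2.
Step 3: smallest deg-1 vertex = 7, p_3 = 6. Add edge {6,7}. Now deg[7]=0, deg[6]=1.
Step 4: smallest deg-1 vertex = 6, p_4 = 5. Add edge {5,6}. Now deg[6]=0, deg[5]=1.
Step 5: smallest deg-1 vertex = 5, p_5 = 2. Add edge {2,5}. Now deg[5]=0, deg[2]=1.
Step 6: smallest deg-1 vertex = 2, p_6 = 8. Add edge {2,8}. Now deg[2]=0, deg[8]=1.
Step 7: smallest deg-1 vertex = 8, p_7 = 3. Add edge {3,8}. Now deg[8]=0, deg[3]=1.
Step 8: smallest deg-1 vertex = 3, p_8 = 10. Add edge {3,10}. Now deg[3]=0, deg[10]=1.
Final: two remaining deg-1 vertices are 9, 10. Add edge {9,10}.

Answer: 1 3
3 4
6 7
5 6
2 5
2 8
3 8
3 10
9 10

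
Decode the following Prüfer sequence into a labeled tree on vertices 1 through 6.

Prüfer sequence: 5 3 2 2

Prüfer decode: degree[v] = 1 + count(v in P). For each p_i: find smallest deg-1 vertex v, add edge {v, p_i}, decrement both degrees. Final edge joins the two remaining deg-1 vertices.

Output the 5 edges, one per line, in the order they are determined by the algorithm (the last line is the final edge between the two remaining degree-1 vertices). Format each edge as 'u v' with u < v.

Answer: 1 5
3 4
2 3
2 5
2 6

Derivation:
Initial degrees: {1:1, 2:3, 3:2, 4:1, 5:2, 6:1}
Step 1: smallest deg-1 vertex = 1, p_1 = 5. Add edge {1,5}. Now deg[1]=0, deg[5]=1.
Step 2: smallest deg-1 vertex = 4, p_2 = 3. Add edge {3,4}. Now deg[4]=0, deg[3]=1.
Step 3: smallest deg-1 vertex = 3, p_3 = 2. Add edge {2,3}. Now deg[3]=0, deg[2]=2.
Step 4: smallest deg-1 vertex = 5, p_4 = 2. Add edge {2,5}. Now deg[5]=0, deg[2]=1.
Final: two remaining deg-1 vertices are 2, 6. Add edge {2,6}.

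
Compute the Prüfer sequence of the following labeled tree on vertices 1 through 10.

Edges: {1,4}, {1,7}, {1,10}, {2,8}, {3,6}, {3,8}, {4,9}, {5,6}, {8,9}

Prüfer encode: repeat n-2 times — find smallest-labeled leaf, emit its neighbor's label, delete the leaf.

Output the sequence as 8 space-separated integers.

Step 1: leaves = {2,5,7,10}. Remove smallest leaf 2, emit neighbor 8.
Step 2: leaves = {5,7,10}. Remove smallest leaf 5, emit neighbor 6.
Step 3: leaves = {6,7,10}. Remove smallest leaf 6, emit neighbor 3.
Step 4: leaves = {3,7,10}. Remove smallest leaf 3, emit neighbor 8.
Step 5: leaves = {7,8,10}. Remove smallest leaf 7, emit neighbor 1.
Step 6: leaves = {8,10}. Remove smallest leaf 8, emit neighbor 9.
Step 7: leaves = {9,10}. Remove smallest leaf 9, emit neighbor 4.
Step 8: leaves = {4,10}. Remove smallest leaf 4, emit neighbor 1.
Done: 2 vertices remain (1, 10). Sequence = [8 6 3 8 1 9 4 1]

Answer: 8 6 3 8 1 9 4 1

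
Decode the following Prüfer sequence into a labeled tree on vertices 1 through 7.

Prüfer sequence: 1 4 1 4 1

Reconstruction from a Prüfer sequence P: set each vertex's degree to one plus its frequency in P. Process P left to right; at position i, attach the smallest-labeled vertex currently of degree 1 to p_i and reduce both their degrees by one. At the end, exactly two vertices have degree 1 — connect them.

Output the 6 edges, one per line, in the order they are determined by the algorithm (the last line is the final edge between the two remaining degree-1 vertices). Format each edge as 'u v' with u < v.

Answer: 1 2
3 4
1 5
4 6
1 4
1 7

Derivation:
Initial degrees: {1:4, 2:1, 3:1, 4:3, 5:1, 6:1, 7:1}
Step 1: smallest deg-1 vertex = 2, p_1 = 1. Add edge {1,2}. Now deg[2]=0, deg[1]=3.
Step 2: smallest deg-1 vertex = 3, p_2 = 4. Add edge {3,4}. Now deg[3]=0, deg[4]=2.
Step 3: smallest deg-1 vertex = 5, p_3 = 1. Add edge {1,5}. Now deg[5]=0, deg[1]=2.
Step 4: smallest deg-1 vertex = 6, p_4 = 4. Add edge {4,6}. Now deg[6]=0, deg[4]=1.
Step 5: smallest deg-1 vertex = 4, p_5 = 1. Add edge {1,4}. Now deg[4]=0, deg[1]=1.
Final: two remaining deg-1 vertices are 1, 7. Add edge {1,7}.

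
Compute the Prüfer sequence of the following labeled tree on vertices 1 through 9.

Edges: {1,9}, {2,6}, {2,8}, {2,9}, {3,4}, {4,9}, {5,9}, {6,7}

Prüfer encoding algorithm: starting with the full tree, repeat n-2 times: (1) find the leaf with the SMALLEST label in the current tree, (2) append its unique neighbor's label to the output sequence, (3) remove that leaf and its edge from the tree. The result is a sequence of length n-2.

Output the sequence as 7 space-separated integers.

Step 1: leaves = {1,3,5,7,8}. Remove smallest leaf 1, emit neighbor 9.
Step 2: leaves = {3,5,7,8}. Remove smallest leaf 3, emit neighbor 4.
Step 3: leaves = {4,5,7,8}. Remove smallest leaf 4, emit neighbor 9.
Step 4: leaves = {5,7,8}. Remove smallest leaf 5, emit neighbor 9.
Step 5: leaves = {7,8,9}. Remove smallest leaf 7, emit neighbor 6.
Step 6: leaves = {6,8,9}. Remove smallest leaf 6, emit neighbor 2.
Step 7: leaves = {8,9}. Remove smallest leaf 8, emit neighbor 2.
Done: 2 vertices remain (2, 9). Sequence = [9 4 9 9 6 2 2]

Answer: 9 4 9 9 6 2 2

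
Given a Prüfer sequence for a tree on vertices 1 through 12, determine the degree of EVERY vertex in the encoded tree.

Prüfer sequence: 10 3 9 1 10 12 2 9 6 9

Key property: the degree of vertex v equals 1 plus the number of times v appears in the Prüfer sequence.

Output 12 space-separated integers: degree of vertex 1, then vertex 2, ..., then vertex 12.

p_1 = 10: count[10] becomes 1
p_2 = 3: count[3] becomes 1
p_3 = 9: count[9] becomes 1
p_4 = 1: count[1] becomes 1
p_5 = 10: count[10] becomes 2
p_6 = 12: count[12] becomes 1
p_7 = 2: count[2] becomes 1
p_8 = 9: count[9] becomes 2
p_9 = 6: count[6] becomes 1
p_10 = 9: count[9] becomes 3
Degrees (1 + count): deg[1]=1+1=2, deg[2]=1+1=2, deg[3]=1+1=2, deg[4]=1+0=1, deg[5]=1+0=1, deg[6]=1+1=2, deg[7]=1+0=1, deg[8]=1+0=1, deg[9]=1+3=4, deg[10]=1+2=3, deg[11]=1+0=1, deg[12]=1+1=2

Answer: 2 2 2 1 1 2 1 1 4 3 1 2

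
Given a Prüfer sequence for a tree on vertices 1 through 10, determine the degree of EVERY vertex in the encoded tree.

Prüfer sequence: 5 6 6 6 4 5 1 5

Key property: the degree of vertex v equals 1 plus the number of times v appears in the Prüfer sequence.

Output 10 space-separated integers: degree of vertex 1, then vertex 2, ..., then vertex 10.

Answer: 2 1 1 2 4 4 1 1 1 1

Derivation:
p_1 = 5: count[5] becomes 1
p_2 = 6: count[6] becomes 1
p_3 = 6: count[6] becomes 2
p_4 = 6: count[6] becomes 3
p_5 = 4: count[4] becomes 1
p_6 = 5: count[5] becomes 2
p_7 = 1: count[1] becomes 1
p_8 = 5: count[5] becomes 3
Degrees (1 + count): deg[1]=1+1=2, deg[2]=1+0=1, deg[3]=1+0=1, deg[4]=1+1=2, deg[5]=1+3=4, deg[6]=1+3=4, deg[7]=1+0=1, deg[8]=1+0=1, deg[9]=1+0=1, deg[10]=1+0=1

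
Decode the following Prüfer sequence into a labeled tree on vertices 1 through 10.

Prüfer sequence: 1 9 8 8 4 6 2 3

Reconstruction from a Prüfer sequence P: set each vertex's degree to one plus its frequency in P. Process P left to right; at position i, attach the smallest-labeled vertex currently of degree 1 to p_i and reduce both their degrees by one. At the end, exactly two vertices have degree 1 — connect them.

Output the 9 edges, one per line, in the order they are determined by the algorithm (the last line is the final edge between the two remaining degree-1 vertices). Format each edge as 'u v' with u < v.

Answer: 1 5
1 9
7 8
8 9
4 8
4 6
2 6
2 3
3 10

Derivation:
Initial degrees: {1:2, 2:2, 3:2, 4:2, 5:1, 6:2, 7:1, 8:3, 9:2, 10:1}
Step 1: smallest deg-1 vertex = 5, p_1 = 1. Add edge {1,5}. Now deg[5]=0, deg[1]=1.
Step 2: smallest deg-1 vertex = 1, p_2 = 9. Add edge {1,9}. Now deg[1]=0, deg[9]=1.
Step 3: smallest deg-1 vertex = 7, p_3 = 8. Add edge {7,8}. Now deg[7]=0, deg[8]=2.
Step 4: smallest deg-1 vertex = 9, p_4 = 8. Add edge {8,9}. Now deg[9]=0, deg[8]=1.
Step 5: smallest deg-1 vertex = 8, p_5 = 4. Add edge {4,8}. Now deg[8]=0, deg[4]=1.
Step 6: smallest deg-1 vertex = 4, p_6 = 6. Add edge {4,6}. Now deg[4]=0, deg[6]=1.
Step 7: smallest deg-1 vertex = 6, p_7 = 2. Add edge {2,6}. Now deg[6]=0, deg[2]=1.
Step 8: smallest deg-1 vertex = 2, p_8 = 3. Add edge {2,3}. Now deg[2]=0, deg[3]=1.
Final: two remaining deg-1 vertices are 3, 10. Add edge {3,10}.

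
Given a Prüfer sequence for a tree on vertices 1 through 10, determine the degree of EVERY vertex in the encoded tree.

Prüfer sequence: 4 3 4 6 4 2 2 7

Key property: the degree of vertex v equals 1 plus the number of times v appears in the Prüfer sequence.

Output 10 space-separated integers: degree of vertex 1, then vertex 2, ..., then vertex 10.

p_1 = 4: count[4] becomes 1
p_2 = 3: count[3] becomes 1
p_3 = 4: count[4] becomes 2
p_4 = 6: count[6] becomes 1
p_5 = 4: count[4] becomes 3
p_6 = 2: count[2] becomes 1
p_7 = 2: count[2] becomes 2
p_8 = 7: count[7] becomes 1
Degrees (1 + count): deg[1]=1+0=1, deg[2]=1+2=3, deg[3]=1+1=2, deg[4]=1+3=4, deg[5]=1+0=1, deg[6]=1+1=2, deg[7]=1+1=2, deg[8]=1+0=1, deg[9]=1+0=1, deg[10]=1+0=1

Answer: 1 3 2 4 1 2 2 1 1 1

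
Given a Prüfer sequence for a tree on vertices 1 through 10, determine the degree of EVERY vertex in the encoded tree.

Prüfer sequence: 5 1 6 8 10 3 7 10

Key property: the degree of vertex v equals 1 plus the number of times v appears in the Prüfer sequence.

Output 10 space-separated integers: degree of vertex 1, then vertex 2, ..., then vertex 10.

Answer: 2 1 2 1 2 2 2 2 1 3

Derivation:
p_1 = 5: count[5] becomes 1
p_2 = 1: count[1] becomes 1
p_3 = 6: count[6] becomes 1
p_4 = 8: count[8] becomes 1
p_5 = 10: count[10] becomes 1
p_6 = 3: count[3] becomes 1
p_7 = 7: count[7] becomes 1
p_8 = 10: count[10] becomes 2
Degrees (1 + count): deg[1]=1+1=2, deg[2]=1+0=1, deg[3]=1+1=2, deg[4]=1+0=1, deg[5]=1+1=2, deg[6]=1+1=2, deg[7]=1+1=2, deg[8]=1+1=2, deg[9]=1+0=1, deg[10]=1+2=3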